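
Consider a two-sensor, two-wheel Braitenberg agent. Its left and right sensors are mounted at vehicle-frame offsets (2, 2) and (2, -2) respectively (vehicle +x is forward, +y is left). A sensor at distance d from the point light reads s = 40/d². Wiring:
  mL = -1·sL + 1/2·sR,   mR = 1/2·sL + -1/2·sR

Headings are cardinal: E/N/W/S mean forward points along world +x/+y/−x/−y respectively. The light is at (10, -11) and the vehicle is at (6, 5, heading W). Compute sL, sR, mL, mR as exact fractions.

5/29 1/9 -61/522 8/261

left sensor world pos  = (4, 3); dL² = 232
right sensor world pos = (4, 7); dR² = 360
sL = 40/232 = 5/29
sR = 40/360 = 1/9
mL = -1·sL + 1/2·sR = -61/522
mR = 1/2·sL + -1/2·sR = 8/261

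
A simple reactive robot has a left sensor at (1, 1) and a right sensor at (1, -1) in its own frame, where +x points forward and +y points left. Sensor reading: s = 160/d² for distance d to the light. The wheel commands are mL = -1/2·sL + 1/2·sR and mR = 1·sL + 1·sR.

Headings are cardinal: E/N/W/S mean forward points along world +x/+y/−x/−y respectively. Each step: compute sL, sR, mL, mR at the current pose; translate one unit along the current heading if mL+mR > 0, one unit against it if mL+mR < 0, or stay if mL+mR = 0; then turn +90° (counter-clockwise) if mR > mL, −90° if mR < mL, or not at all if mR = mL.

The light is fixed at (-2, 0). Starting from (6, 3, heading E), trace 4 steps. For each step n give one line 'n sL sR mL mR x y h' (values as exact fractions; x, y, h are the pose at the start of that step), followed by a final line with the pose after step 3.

0 160/97 32/17 192/1649 5824/1649 6 3 E
1 2 40/29 -9/29 98/29 7 3 N
2 160/73 160/89 -1280/6497 25920/6497 7 4 W
3 16/9 80/29 128/261 1184/261 6 4 S
final 6 3 E

n=0: pose=(6,3,E); sL=160/97, sR=32/17; mL=192/1649, mR=5824/1649; mL+mR=6016/1649 → advance +1; mR−mL=5632/1649 → turn +1·90°
n=1: pose=(7,3,N); sL=2, sR=40/29; mL=-9/29, mR=98/29; mL+mR=89/29 → advance +1; mR−mL=107/29 → turn +1·90°
n=2: pose=(7,4,W); sL=160/73, sR=160/89; mL=-1280/6497, mR=25920/6497; mL+mR=24640/6497 → advance +1; mR−mL=27200/6497 → turn +1·90°
n=3: pose=(6,4,S); sL=16/9, sR=80/29; mL=128/261, mR=1184/261; mL+mR=1312/261 → advance +1; mR−mL=352/87 → turn +1·90°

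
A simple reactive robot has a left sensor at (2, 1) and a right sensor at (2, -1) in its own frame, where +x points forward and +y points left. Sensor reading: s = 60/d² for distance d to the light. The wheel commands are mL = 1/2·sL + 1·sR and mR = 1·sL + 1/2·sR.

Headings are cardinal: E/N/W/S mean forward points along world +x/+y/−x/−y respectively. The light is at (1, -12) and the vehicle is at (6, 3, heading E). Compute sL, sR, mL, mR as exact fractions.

left sensor world pos  = (8, 4); dL² = 305
right sensor world pos = (8, 2); dR² = 245
sL = 60/305 = 12/61
sR = 60/245 = 12/49
mL = 1/2·sL + 1·sR = 1026/2989
mR = 1·sL + 1/2·sR = 954/2989

12/61 12/49 1026/2989 954/2989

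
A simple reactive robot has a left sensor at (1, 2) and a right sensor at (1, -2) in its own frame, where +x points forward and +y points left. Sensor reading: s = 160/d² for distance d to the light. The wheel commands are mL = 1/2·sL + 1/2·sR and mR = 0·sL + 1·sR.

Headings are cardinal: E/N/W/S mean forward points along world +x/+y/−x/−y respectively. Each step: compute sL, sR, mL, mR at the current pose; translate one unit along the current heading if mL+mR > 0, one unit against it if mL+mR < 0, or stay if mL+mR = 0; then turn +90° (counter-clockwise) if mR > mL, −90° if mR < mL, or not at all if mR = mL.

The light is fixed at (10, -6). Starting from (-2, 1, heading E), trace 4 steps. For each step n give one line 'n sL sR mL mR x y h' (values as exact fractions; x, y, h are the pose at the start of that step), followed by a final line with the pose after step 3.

0 80/101 80/73 6960/7373 80/73 -2 1 E
1 160/233 32/29 6048/6757 32/29 -1 1 N
2 8/9 40/61 424/549 40/61 -1 2 W
3 160/277 160/181 36640/50137 160/181 -2 2 N
final -2 3 W

n=0: pose=(-2,1,E); sL=80/101, sR=80/73; mL=6960/7373, mR=80/73; mL+mR=15040/7373 → advance +1; mR−mL=1120/7373 → turn +1·90°
n=1: pose=(-1,1,N); sL=160/233, sR=32/29; mL=6048/6757, mR=32/29; mL+mR=13504/6757 → advance +1; mR−mL=1408/6757 → turn +1·90°
n=2: pose=(-1,2,W); sL=8/9, sR=40/61; mL=424/549, mR=40/61; mL+mR=784/549 → advance +1; mR−mL=-64/549 → turn -1·90°
n=3: pose=(-2,2,N); sL=160/277, sR=160/181; mL=36640/50137, mR=160/181; mL+mR=80960/50137 → advance +1; mR−mL=7680/50137 → turn +1·90°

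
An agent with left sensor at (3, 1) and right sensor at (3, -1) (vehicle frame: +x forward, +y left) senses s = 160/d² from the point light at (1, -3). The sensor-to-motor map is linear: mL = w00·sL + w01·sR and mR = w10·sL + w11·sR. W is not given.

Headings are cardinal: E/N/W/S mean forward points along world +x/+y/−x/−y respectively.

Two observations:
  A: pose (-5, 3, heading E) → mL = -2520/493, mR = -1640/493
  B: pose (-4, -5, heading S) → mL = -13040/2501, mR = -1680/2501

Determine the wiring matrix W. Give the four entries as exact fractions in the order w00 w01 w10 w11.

-1 -1/2 1/2 -1

obs A: pose=(-5,3,E) → sL=80/29, sR=80/17, mL=-2520/493, mR=-1640/493
obs B: pose=(-4,-5,S) → sL=160/41, sR=160/61, mL=-13040/2501, mR=-1680/2501
sensor matrix S = [[80/29, 80/17], [160/41, 160/61]]; det S = -13721600/1232993
solve [mL_A; mL_B] = S·[w00; w01] and [mR_A; mR_B] = S·[w10; w11]:
  w00 = -1, w01 = -1/2, w10 = 1/2, w11 = -1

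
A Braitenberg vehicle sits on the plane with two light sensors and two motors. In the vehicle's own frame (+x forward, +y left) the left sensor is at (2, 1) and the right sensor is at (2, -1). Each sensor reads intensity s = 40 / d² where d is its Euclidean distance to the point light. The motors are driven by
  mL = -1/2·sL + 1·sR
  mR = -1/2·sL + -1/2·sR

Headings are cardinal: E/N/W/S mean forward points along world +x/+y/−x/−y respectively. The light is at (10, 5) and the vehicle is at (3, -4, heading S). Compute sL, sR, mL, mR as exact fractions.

40/157 8/37 516/5809 -1368/5809

left sensor world pos  = (4, -6); dL² = 157
right sensor world pos = (2, -6); dR² = 185
sL = 40/157 = 40/157
sR = 40/185 = 8/37
mL = -1/2·sL + 1·sR = 516/5809
mR = -1/2·sL + -1/2·sR = -1368/5809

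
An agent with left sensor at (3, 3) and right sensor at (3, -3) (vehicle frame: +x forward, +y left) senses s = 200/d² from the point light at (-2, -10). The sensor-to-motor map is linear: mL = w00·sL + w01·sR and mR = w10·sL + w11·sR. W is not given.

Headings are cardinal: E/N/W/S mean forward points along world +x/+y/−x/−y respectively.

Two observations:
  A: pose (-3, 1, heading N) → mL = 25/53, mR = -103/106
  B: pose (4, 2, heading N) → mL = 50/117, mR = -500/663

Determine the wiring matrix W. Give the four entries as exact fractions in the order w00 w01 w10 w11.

1/2 0 -1/2 -1/2

obs A: pose=(-3,1,N) → sL=50/53, sR=1, mL=25/53, mR=-103/106
obs B: pose=(4,2,N) → sL=100/117, sR=100/153, mL=50/117, mR=-500/663
sensor matrix S = [[50/53, 1], [100/117, 100/153]]; det S = -25100/105417
solve [mL_A; mL_B] = S·[w00; w01] and [mR_A; mR_B] = S·[w10; w11]:
  w00 = 1/2, w01 = 0, w10 = -1/2, w11 = -1/2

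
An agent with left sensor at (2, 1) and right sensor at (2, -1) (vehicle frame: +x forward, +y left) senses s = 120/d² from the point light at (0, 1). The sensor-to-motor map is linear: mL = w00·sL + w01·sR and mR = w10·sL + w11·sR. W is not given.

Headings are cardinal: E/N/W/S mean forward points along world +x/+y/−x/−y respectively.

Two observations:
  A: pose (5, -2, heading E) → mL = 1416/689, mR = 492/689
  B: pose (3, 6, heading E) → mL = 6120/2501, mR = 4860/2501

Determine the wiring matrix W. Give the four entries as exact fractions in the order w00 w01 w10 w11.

obs A: pose=(5,-2,E) → sL=120/53, sR=24/13, mL=1416/689, mR=492/689
obs B: pose=(3,6,E) → sL=120/61, sR=120/41, mL=6120/2501, mR=4860/2501
sensor matrix S = [[120/53, 24/13], [120/61, 120/41]]; det S = 5160960/1723189
solve [mL_A; mL_B] = S·[w00; w01] and [mR_A; mR_B] = S·[w10; w11]:
  w00 = 1/2, w01 = 1/2, w10 = -1/2, w11 = 1

1/2 1/2 -1/2 1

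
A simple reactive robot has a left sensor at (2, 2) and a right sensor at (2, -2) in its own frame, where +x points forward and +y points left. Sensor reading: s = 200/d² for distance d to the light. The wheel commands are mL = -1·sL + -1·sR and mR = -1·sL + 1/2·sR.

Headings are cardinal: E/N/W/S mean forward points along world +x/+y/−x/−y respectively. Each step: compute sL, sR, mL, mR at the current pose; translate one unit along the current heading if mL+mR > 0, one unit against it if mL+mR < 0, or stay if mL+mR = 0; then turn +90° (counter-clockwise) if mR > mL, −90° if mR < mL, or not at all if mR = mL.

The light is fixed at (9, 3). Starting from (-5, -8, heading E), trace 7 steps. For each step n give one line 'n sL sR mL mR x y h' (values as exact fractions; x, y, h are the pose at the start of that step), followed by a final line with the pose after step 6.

n=0: pose=(-5,-8,E); sL=8/9, sR=200/313; mL=-4304/2817, mR=-1604/2817; mL+mR=-5908/2817 → advance -1; mR−mL=300/313 → turn +1·90°
n=1: pose=(-6,-8,N); sL=20/37, sR=4/5; mL=-248/185, mR=-26/185; mL+mR=-274/185 → advance -1; mR−mL=6/5 → turn +1·90°
n=2: pose=(-6,-9,W); sL=40/97, sR=200/389; mL=-34960/37733, mR=-5860/37733; mL+mR=-40820/37733 → advance -1; mR−mL=300/389 → turn +1·90°
n=3: pose=(-5,-9,S); sL=10/17, sR=50/113; mL=-1980/1921, mR=-705/1921; mL+mR=-2685/1921 → advance -1; mR−mL=75/113 → turn +1·90°
n=4: pose=(-5,-8,E); sL=8/9, sR=200/313; mL=-4304/2817, mR=-1604/2817; mL+mR=-5908/2817 → advance -1; mR−mL=300/313 → turn +1·90°
n=5: pose=(-6,-8,N); sL=20/37, sR=4/5; mL=-248/185, mR=-26/185; mL+mR=-274/185 → advance -1; mR−mL=6/5 → turn +1·90°
n=6: pose=(-6,-9,W); sL=40/97, sR=200/389; mL=-34960/37733, mR=-5860/37733; mL+mR=-40820/37733 → advance -1; mR−mL=300/389 → turn +1·90°

0 8/9 200/313 -4304/2817 -1604/2817 -5 -8 E
1 20/37 4/5 -248/185 -26/185 -6 -8 N
2 40/97 200/389 -34960/37733 -5860/37733 -6 -9 W
3 10/17 50/113 -1980/1921 -705/1921 -5 -9 S
4 8/9 200/313 -4304/2817 -1604/2817 -5 -8 E
5 20/37 4/5 -248/185 -26/185 -6 -8 N
6 40/97 200/389 -34960/37733 -5860/37733 -6 -9 W
final -5 -9 S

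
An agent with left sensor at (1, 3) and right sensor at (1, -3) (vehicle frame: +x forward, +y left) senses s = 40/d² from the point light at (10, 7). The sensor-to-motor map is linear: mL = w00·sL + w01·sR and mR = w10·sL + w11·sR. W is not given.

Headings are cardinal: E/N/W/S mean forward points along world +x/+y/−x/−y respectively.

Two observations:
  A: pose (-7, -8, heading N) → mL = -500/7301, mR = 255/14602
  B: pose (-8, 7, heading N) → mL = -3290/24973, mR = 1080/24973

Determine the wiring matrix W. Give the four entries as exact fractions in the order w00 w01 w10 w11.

obs A: pose=(-7,-8,N) → sL=10/149, sR=5/49, mL=-500/7301, mR=255/14602
obs B: pose=(-8,7,N) → sL=20/221, sR=20/113, mL=-3290/24973, mR=1080/24973
sensor matrix S = [[10/149, 5/49], [20/221, 20/113]]; det S = 482100/182327873
solve [mL_A; mL_B] = S·[w00; w01] and [mR_A; mR_B] = S·[w10; w11]:
  w00 = 1/2, w01 = -1, w10 = -1/2, w11 = 1/2

1/2 -1 -1/2 1/2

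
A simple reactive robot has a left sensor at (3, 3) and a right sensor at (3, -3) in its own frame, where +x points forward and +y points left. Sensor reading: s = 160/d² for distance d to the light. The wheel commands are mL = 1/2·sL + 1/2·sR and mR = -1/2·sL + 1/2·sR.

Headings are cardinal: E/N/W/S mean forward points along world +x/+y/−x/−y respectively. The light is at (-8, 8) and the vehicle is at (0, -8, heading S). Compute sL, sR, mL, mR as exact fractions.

80/241 80/193 17360/46513 1920/46513

left sensor world pos  = (3, -11); dL² = 482
right sensor world pos = (-3, -11); dR² = 386
sL = 160/482 = 80/241
sR = 160/386 = 80/193
mL = 1/2·sL + 1/2·sR = 17360/46513
mR = -1/2·sL + 1/2·sR = 1920/46513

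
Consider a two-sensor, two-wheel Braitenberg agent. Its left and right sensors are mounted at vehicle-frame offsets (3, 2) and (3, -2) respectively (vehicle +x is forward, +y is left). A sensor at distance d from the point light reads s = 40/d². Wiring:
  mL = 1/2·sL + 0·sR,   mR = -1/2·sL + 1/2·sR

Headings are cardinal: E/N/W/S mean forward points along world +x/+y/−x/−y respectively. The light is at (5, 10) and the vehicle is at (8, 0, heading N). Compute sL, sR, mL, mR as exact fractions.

4/5 20/37 2/5 -24/185

left sensor world pos  = (6, 3); dL² = 50
right sensor world pos = (10, 3); dR² = 74
sL = 40/50 = 4/5
sR = 40/74 = 20/37
mL = 1/2·sL + 0·sR = 2/5
mR = -1/2·sL + 1/2·sR = -24/185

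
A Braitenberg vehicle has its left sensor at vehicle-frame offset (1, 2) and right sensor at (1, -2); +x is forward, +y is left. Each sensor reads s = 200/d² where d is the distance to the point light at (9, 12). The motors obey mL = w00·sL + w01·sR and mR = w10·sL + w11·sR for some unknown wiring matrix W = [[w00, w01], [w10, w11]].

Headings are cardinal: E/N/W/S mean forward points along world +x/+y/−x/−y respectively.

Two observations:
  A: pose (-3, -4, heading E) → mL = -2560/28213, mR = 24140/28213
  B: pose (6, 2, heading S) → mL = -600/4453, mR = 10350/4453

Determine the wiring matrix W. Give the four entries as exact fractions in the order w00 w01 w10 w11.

-1/2 1/2 1 1/2

obs A: pose=(-3,-4,E) → sL=200/317, sR=40/89, mL=-2560/28213, mR=24140/28213
obs B: pose=(6,2,S) → sL=100/61, sR=100/73, mL=-600/4453, mR=10350/4453
sensor matrix S = [[200/317, 40/89], [100/61, 100/73]]; det S = 16016000/125632489
solve [mL_A; mL_B] = S·[w00; w01] and [mR_A; mR_B] = S·[w10; w11]:
  w00 = -1/2, w01 = 1/2, w10 = 1, w11 = 1/2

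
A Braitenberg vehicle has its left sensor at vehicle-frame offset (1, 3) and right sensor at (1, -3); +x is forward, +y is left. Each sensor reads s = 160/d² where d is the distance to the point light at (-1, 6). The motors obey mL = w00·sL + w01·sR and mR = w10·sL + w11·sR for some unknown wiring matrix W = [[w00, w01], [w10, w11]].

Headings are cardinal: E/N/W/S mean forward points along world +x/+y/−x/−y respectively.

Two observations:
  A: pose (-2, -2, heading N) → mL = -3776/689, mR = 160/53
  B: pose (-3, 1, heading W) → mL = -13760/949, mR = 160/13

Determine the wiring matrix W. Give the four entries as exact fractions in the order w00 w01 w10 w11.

obs A: pose=(-2,-2,N) → sL=32/13, sR=160/53, mL=-3776/689, mR=160/53
obs B: pose=(-3,1,W) → sL=160/73, sR=160/13, mL=-13760/949, mR=160/13
sensor matrix S = [[32/13, 160/53], [160/73, 160/13]]; det S = 15482880/653861
solve [mL_A; mL_B] = S·[w00; w01] and [mR_A; mR_B] = S·[w10; w11]:
  w00 = -1, w01 = -1, w10 = 0, w11 = 1

-1 -1 0 1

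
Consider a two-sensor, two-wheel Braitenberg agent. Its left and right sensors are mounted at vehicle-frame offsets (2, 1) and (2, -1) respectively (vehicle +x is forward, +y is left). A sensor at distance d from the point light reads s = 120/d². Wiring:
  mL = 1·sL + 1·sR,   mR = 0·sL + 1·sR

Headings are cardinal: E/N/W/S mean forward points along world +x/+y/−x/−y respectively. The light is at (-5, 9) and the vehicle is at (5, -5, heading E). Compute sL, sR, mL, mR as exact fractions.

120/313 40/123 27280/38499 40/123

left sensor world pos  = (7, -4); dL² = 313
right sensor world pos = (7, -6); dR² = 369
sL = 120/313 = 120/313
sR = 120/369 = 40/123
mL = 1·sL + 1·sR = 27280/38499
mR = 0·sL + 1·sR = 40/123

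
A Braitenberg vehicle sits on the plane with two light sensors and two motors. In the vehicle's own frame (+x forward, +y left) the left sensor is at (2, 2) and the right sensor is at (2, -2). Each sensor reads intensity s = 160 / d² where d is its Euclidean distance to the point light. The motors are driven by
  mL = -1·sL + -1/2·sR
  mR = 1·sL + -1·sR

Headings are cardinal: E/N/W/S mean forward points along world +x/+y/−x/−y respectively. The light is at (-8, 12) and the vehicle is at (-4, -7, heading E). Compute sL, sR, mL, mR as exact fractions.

32/65 160/477 -20464/31005 4864/31005

left sensor world pos  = (-2, -5); dL² = 325
right sensor world pos = (-2, -9); dR² = 477
sL = 160/325 = 32/65
sR = 160/477 = 160/477
mL = -1·sL + -1/2·sR = -20464/31005
mR = 1·sL + -1·sR = 4864/31005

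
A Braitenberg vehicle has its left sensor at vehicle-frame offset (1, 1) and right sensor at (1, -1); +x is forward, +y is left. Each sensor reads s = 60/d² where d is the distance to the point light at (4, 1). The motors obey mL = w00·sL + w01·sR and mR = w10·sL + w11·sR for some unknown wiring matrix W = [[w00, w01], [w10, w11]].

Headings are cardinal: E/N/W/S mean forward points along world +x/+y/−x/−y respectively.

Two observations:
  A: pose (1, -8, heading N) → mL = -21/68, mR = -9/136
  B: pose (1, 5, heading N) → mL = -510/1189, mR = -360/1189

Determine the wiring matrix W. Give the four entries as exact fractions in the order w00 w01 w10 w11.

-1 1/2 1/2 -1/2

obs A: pose=(1,-8,N) → sL=3/4, sR=15/17, mL=-21/68, mR=-9/136
obs B: pose=(1,5,N) → sL=60/41, sR=60/29, mL=-510/1189, mR=-360/1189
sensor matrix S = [[3/4, 15/17], [60/41, 60/29]]; det S = 5265/20213
solve [mL_A; mL_B] = S·[w00; w01] and [mR_A; mR_B] = S·[w10; w11]:
  w00 = -1, w01 = 1/2, w10 = 1/2, w11 = -1/2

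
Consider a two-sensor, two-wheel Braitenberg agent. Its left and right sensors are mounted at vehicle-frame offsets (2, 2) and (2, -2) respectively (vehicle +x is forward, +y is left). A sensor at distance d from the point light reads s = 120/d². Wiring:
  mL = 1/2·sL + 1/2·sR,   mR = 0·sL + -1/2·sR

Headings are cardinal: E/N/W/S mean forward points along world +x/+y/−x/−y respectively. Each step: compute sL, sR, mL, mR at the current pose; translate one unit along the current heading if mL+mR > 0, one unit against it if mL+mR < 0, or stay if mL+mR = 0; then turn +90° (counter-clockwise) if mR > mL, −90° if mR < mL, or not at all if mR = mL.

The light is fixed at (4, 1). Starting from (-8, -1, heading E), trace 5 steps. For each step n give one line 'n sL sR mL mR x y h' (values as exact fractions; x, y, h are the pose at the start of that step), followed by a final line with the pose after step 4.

n=0: pose=(-8,-1,E); sL=6/5, sR=30/29; mL=162/145, mR=-15/29; mL+mR=3/5 → advance +1; mR−mL=-237/145 → turn -1·90°
n=1: pose=(-7,-1,S); sL=120/97, sR=24/37; mL=3384/3589, mR=-12/37; mL+mR=60/97 → advance +1; mR−mL=-4548/3589 → turn -1·90°
n=2: pose=(-7,-2,W); sL=60/97, sR=12/17; mL=1092/1649, mR=-6/17; mL+mR=30/97 → advance +1; mR−mL=-1674/1649 → turn -1·90°
n=3: pose=(-8,-2,N); sL=120/197, sR=120/101; mL=17880/19897, mR=-60/101; mL+mR=60/197 → advance +1; mR−mL=-29700/19897 → turn -1·90°
n=4: pose=(-8,-1,E); sL=6/5, sR=30/29; mL=162/145, mR=-15/29; mL+mR=3/5 → advance +1; mR−mL=-237/145 → turn -1·90°

0 6/5 30/29 162/145 -15/29 -8 -1 E
1 120/97 24/37 3384/3589 -12/37 -7 -1 S
2 60/97 12/17 1092/1649 -6/17 -7 -2 W
3 120/197 120/101 17880/19897 -60/101 -8 -2 N
4 6/5 30/29 162/145 -15/29 -8 -1 E
final -7 -1 S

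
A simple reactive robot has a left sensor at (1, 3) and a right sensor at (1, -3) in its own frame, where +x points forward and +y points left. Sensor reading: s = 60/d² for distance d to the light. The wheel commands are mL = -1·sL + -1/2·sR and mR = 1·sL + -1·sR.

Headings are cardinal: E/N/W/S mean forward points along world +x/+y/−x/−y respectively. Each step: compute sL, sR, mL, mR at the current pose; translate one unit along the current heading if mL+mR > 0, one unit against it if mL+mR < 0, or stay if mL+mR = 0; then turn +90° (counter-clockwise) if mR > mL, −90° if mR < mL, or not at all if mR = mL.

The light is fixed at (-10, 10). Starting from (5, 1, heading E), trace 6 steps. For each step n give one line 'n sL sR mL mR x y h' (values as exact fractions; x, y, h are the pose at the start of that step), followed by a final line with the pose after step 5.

n=0: pose=(5,1,E); sL=15/73, sR=3/20; mL=-819/2920, mR=81/1460; mL+mR=-9/40 → advance -1; mR−mL=981/2920 → turn +1·90°
n=1: pose=(4,1,N); sL=12/37, sR=60/353; mL=-5346/13061, mR=2016/13061; mL+mR=-90/353 → advance -1; mR−mL=7362/13061 → turn +1·90°
n=2: pose=(4,0,W); sL=30/169, sR=30/109; mL=-5805/18421, mR=-1800/18421; mL+mR=-45/109 → advance -1; mR−mL=4005/18421 → turn +1·90°
n=3: pose=(5,0,S); sL=12/89, sR=12/53; mL=-1170/4717, mR=-432/4717; mL+mR=-18/53 → advance -1; mR−mL=738/4717 → turn +1·90°
n=4: pose=(5,1,E); sL=15/73, sR=3/20; mL=-819/2920, mR=81/1460; mL+mR=-9/40 → advance -1; mR−mL=981/2920 → turn +1·90°
n=5: pose=(4,1,N); sL=12/37, sR=60/353; mL=-5346/13061, mR=2016/13061; mL+mR=-90/353 → advance -1; mR−mL=7362/13061 → turn +1·90°

0 15/73 3/20 -819/2920 81/1460 5 1 E
1 12/37 60/353 -5346/13061 2016/13061 4 1 N
2 30/169 30/109 -5805/18421 -1800/18421 4 0 W
3 12/89 12/53 -1170/4717 -432/4717 5 0 S
4 15/73 3/20 -819/2920 81/1460 5 1 E
5 12/37 60/353 -5346/13061 2016/13061 4 1 N
final 4 0 W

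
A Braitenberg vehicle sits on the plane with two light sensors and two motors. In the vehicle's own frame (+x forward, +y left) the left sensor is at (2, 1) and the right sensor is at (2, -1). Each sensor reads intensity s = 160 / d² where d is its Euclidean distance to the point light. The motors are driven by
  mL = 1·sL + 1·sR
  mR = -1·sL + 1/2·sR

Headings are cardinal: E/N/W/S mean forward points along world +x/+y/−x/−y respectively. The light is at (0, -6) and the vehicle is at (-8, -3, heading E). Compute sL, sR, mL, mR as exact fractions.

left sensor world pos  = (-6, -2); dL² = 52
right sensor world pos = (-6, -4); dR² = 40
sL = 160/52 = 40/13
sR = 160/40 = 4
mL = 1·sL + 1·sR = 92/13
mR = -1·sL + 1/2·sR = -14/13

40/13 4 92/13 -14/13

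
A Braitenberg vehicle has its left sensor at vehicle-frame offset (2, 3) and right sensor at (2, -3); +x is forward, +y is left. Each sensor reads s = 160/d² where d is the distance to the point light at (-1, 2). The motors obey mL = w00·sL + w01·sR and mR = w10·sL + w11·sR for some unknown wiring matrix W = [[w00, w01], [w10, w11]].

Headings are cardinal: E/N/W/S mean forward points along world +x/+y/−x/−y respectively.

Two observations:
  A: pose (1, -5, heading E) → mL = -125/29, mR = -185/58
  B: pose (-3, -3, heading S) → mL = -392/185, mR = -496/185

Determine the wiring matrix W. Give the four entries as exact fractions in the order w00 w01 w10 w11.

obs A: pose=(1,-5,E) → sL=5, sR=40/29, mL=-125/29, mR=-185/58
obs B: pose=(-3,-3,S) → sL=16/5, sR=80/37, mL=-392/185, mR=-496/185
sensor matrix S = [[5, 40/29], [16/5, 80/37]]; det S = 6864/1073
solve [mL_A; mL_B] = S·[w00; w01] and [mR_A; mR_B] = S·[w10; w11]:
  w00 = -1, w01 = 1/2, w10 = -1/2, w11 = -1/2

-1 1/2 -1/2 -1/2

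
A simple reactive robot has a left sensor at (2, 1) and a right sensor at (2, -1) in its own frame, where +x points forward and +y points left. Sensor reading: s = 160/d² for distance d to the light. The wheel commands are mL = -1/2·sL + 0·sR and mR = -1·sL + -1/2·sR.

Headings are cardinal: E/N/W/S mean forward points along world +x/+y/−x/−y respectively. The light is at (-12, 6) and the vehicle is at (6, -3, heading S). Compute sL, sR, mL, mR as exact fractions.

left sensor world pos  = (7, -5); dL² = 482
right sensor world pos = (5, -5); dR² = 410
sL = 160/482 = 80/241
sR = 160/410 = 16/41
mL = -1/2·sL + 0·sR = -40/241
mR = -1·sL + -1/2·sR = -5208/9881

80/241 16/41 -40/241 -5208/9881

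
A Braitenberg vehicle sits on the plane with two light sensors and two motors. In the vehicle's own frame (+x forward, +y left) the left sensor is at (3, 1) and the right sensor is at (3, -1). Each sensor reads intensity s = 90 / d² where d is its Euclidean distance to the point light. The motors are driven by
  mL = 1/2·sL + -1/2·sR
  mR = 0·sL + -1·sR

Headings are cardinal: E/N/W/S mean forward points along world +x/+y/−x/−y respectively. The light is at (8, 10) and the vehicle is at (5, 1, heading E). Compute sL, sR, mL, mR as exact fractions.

left sensor world pos  = (8, 2); dL² = 64
right sensor world pos = (8, 0); dR² = 100
sL = 90/64 = 45/32
sR = 90/100 = 9/10
mL = 1/2·sL + -1/2·sR = 81/320
mR = 0·sL + -1·sR = -9/10

45/32 9/10 81/320 -9/10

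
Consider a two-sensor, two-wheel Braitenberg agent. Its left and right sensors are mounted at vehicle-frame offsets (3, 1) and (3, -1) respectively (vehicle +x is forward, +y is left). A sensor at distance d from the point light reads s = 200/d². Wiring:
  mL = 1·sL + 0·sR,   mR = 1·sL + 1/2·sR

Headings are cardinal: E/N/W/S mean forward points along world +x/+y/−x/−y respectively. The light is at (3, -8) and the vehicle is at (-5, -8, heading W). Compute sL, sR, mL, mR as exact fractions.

100/61 100/61 100/61 150/61

left sensor world pos  = (-8, -9); dL² = 122
right sensor world pos = (-8, -7); dR² = 122
sL = 200/122 = 100/61
sR = 200/122 = 100/61
mL = 1·sL + 0·sR = 100/61
mR = 1·sL + 1/2·sR = 150/61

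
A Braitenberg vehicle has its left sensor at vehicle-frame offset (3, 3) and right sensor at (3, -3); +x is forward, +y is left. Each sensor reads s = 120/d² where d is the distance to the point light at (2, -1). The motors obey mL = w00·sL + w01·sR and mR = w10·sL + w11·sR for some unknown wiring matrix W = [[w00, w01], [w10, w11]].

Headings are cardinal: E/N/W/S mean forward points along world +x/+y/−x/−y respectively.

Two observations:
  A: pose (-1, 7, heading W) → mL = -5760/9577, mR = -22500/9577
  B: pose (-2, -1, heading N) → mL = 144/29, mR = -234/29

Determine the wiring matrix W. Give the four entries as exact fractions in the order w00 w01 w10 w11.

-1/2 1/2 -1 -1/2

obs A: pose=(-1,7,W) → sL=120/61, sR=120/157, mL=-5760/9577, mR=-22500/9577
obs B: pose=(-2,-1,N) → sL=60/29, sR=12, mL=144/29, mR=-234/29
sensor matrix S = [[120/61, 120/157], [60/29, 12]]; det S = 6117120/277733
solve [mL_A; mL_B] = S·[w00; w01] and [mR_A; mR_B] = S·[w10; w11]:
  w00 = -1/2, w01 = 1/2, w10 = -1, w11 = -1/2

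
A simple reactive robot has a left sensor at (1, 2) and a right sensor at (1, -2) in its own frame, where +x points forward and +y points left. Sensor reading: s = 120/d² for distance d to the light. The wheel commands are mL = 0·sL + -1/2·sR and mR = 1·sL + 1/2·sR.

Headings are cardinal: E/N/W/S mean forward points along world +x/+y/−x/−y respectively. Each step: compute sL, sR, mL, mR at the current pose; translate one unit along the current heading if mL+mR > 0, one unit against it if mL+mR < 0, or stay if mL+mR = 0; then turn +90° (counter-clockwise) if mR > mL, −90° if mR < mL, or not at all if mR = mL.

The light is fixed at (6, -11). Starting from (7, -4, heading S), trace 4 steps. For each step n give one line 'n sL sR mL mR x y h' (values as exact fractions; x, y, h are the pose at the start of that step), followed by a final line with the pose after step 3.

n=0: pose=(7,-4,S); sL=8/3, sR=120/37; mL=-60/37, mR=476/111; mL+mR=8/3 → advance +1; mR−mL=656/111 → turn +1·90°
n=1: pose=(7,-5,E); sL=30/17, sR=6; mL=-3, mR=81/17; mL+mR=30/17 → advance +1; mR−mL=132/17 → turn +1·90°
n=2: pose=(8,-5,N); sL=120/49, sR=24/13; mL=-12/13, mR=2148/637; mL+mR=120/49 → advance +1; mR−mL=2736/637 → turn +1·90°
n=3: pose=(8,-4,W); sL=60/13, sR=60/41; mL=-30/41, mR=2850/533; mL+mR=60/13 → advance +1; mR−mL=3240/533 → turn +1·90°

0 8/3 120/37 -60/37 476/111 7 -4 S
1 30/17 6 -3 81/17 7 -5 E
2 120/49 24/13 -12/13 2148/637 8 -5 N
3 60/13 60/41 -30/41 2850/533 8 -4 W
final 7 -4 S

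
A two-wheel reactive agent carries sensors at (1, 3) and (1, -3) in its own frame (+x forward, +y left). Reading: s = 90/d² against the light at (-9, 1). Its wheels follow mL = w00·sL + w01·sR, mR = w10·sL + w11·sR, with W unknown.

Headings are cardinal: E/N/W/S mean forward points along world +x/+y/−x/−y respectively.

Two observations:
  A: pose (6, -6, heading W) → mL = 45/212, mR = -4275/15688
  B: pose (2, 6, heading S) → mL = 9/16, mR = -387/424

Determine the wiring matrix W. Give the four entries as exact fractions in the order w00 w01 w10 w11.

0 1/2 1/2 -1

obs A: pose=(6,-6,W) → sL=45/148, sR=45/106, mL=45/212, mR=-4275/15688
obs B: pose=(2,6,S) → sL=45/106, sR=9/8, mL=9/16, mR=-387/424
sensor matrix S = [[45/148, 45/106], [45/106, 9/8]]; det S = 538245/3325856
solve [mL_A; mL_B] = S·[w00; w01] and [mR_A; mR_B] = S·[w10; w11]:
  w00 = 0, w01 = 1/2, w10 = 1/2, w11 = -1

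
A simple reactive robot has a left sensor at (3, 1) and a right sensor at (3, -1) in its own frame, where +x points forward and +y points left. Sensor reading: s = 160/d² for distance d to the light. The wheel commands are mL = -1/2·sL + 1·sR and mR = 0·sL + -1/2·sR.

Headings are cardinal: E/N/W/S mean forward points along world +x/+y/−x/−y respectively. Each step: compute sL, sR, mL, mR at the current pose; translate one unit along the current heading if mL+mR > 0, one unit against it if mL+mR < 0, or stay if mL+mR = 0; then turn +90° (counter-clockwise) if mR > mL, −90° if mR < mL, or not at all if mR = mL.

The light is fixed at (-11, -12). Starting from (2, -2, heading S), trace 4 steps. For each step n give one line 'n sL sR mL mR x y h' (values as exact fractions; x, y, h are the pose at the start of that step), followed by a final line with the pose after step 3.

0 32/49 160/193 4752/9457 -80/193 2 -2 S
1 40/41 4/5 64/205 -2/5 2 -3 W
2 160/313 160/369 20560/115497 -80/369 3 -3 N
3 16/37 80/169 1608/6253 -40/169 3 -4 E
final 4 -4 S

n=0: pose=(2,-2,S); sL=32/49, sR=160/193; mL=4752/9457, mR=-80/193; mL+mR=832/9457 → advance +1; mR−mL=-8672/9457 → turn -1·90°
n=1: pose=(2,-3,W); sL=40/41, sR=4/5; mL=64/205, mR=-2/5; mL+mR=-18/205 → advance -1; mR−mL=-146/205 → turn -1·90°
n=2: pose=(3,-3,N); sL=160/313, sR=160/369; mL=20560/115497, mR=-80/369; mL+mR=-4480/115497 → advance -1; mR−mL=-15200/38499 → turn -1·90°
n=3: pose=(3,-4,E); sL=16/37, sR=80/169; mL=1608/6253, mR=-40/169; mL+mR=128/6253 → advance +1; mR−mL=-3088/6253 → turn -1·90°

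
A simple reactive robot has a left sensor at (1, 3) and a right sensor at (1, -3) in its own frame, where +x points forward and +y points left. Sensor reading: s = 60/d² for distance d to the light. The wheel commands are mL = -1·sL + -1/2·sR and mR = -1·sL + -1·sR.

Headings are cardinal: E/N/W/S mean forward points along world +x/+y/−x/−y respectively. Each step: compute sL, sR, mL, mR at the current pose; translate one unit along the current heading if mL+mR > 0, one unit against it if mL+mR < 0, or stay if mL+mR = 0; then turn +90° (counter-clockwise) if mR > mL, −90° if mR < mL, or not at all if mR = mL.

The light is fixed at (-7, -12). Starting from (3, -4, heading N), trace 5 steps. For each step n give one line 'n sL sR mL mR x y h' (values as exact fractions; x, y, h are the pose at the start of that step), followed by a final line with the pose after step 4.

n=0: pose=(3,-4,N); sL=6/13, sR=6/25; mL=-189/325, mR=-228/325; mL+mR=-417/325 → advance -1; mR−mL=-3/25 → turn -1·90°
n=1: pose=(3,-5,E); sL=60/221, sR=60/137; mL=-14850/30277, mR=-21480/30277; mL+mR=-36330/30277 → advance -1; mR−mL=-30/137 → turn -1·90°
n=2: pose=(2,-5,S); sL=1/3, sR=5/6; mL=-3/4, mR=-7/6; mL+mR=-23/12 → advance -1; mR−mL=-5/12 → turn -1·90°
n=3: pose=(2,-4,W); sL=60/89, sR=12/37; mL=-2754/3293, mR=-3288/3293; mL+mR=-6042/3293 → advance -1; mR−mL=-6/37 → turn -1·90°
n=4: pose=(3,-4,N); sL=6/13, sR=6/25; mL=-189/325, mR=-228/325; mL+mR=-417/325 → advance -1; mR−mL=-3/25 → turn -1·90°

0 6/13 6/25 -189/325 -228/325 3 -4 N
1 60/221 60/137 -14850/30277 -21480/30277 3 -5 E
2 1/3 5/6 -3/4 -7/6 2 -5 S
3 60/89 12/37 -2754/3293 -3288/3293 2 -4 W
4 6/13 6/25 -189/325 -228/325 3 -4 N
final 3 -5 E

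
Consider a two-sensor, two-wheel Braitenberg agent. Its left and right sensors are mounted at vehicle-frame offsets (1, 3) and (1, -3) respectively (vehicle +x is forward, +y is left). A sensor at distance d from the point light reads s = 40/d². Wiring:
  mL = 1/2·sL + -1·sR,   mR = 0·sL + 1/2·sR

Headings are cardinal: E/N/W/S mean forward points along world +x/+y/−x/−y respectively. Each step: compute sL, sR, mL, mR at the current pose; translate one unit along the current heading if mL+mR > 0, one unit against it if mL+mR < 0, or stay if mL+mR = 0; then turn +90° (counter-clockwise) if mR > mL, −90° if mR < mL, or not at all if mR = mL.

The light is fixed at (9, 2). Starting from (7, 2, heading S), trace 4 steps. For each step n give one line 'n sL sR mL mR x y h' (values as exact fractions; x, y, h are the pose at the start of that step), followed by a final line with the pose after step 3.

n=0: pose=(7,2,S); sL=20, sR=20/13; mL=110/13, mR=10/13; mL+mR=120/13 → advance +1; mR−mL=-100/13 → turn -1·90°
n=1: pose=(7,1,W); sL=8/5, sR=40/13; mL=-148/65, mR=20/13; mL+mR=-48/65 → advance -1; mR−mL=248/65 → turn +1·90°
n=2: pose=(8,1,S); sL=5, sR=2; mL=1/2, mR=1; mL+mR=3/2 → advance +1; mR−mL=1/2 → turn +1·90°
n=3: pose=(8,0,E); sL=40, sR=8/5; mL=92/5, mR=4/5; mL+mR=96/5 → advance +1; mR−mL=-88/5 → turn -1·90°

0 20 20/13 110/13 10/13 7 2 S
1 8/5 40/13 -148/65 20/13 7 1 W
2 5 2 1/2 1 8 1 S
3 40 8/5 92/5 4/5 8 0 E
final 9 0 S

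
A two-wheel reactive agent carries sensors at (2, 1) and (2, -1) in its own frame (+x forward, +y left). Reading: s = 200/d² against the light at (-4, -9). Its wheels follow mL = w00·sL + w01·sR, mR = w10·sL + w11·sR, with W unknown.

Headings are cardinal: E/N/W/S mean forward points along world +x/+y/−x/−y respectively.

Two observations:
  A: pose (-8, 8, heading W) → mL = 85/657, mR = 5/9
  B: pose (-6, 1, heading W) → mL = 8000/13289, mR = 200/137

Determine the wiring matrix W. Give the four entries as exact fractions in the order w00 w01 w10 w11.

1 -1 0 1

obs A: pose=(-8,8,W) → sL=50/73, sR=5/9, mL=85/657, mR=5/9
obs B: pose=(-6,1,W) → sL=200/97, sR=200/137, mL=8000/13289, mR=200/137
sensor matrix S = [[50/73, 5/9], [200/97, 200/137]]; det S = -1271000/8730873
solve [mL_A; mL_B] = S·[w00; w01] and [mR_A; mR_B] = S·[w10; w11]:
  w00 = 1, w01 = -1, w10 = 0, w11 = 1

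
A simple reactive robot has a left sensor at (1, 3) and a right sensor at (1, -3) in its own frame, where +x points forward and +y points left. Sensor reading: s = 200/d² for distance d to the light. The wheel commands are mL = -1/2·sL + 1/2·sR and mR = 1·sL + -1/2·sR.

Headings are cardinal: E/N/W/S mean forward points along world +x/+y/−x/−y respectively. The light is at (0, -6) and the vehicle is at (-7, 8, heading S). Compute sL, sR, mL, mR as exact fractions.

left sensor world pos  = (-4, 7); dL² = 185
right sensor world pos = (-10, 7); dR² = 269
sL = 200/185 = 40/37
sR = 200/269 = 200/269
mL = -1/2·sL + 1/2·sR = -1680/9953
mR = 1·sL + -1/2·sR = 7060/9953

40/37 200/269 -1680/9953 7060/9953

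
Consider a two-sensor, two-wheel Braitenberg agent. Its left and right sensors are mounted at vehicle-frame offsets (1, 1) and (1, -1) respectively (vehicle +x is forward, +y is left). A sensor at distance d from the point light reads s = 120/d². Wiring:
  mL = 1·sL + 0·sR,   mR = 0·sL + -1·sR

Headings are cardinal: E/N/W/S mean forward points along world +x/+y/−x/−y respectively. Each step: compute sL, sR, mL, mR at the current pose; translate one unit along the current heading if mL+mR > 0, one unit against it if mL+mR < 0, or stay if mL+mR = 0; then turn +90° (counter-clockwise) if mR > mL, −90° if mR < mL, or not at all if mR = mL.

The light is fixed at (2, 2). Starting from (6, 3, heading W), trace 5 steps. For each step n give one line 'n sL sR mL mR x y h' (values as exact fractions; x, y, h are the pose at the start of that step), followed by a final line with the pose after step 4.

n=0: pose=(6,3,W); sL=40/3, sR=120/13; mL=40/3, mR=-120/13; mL+mR=160/39 → advance +1; mR−mL=-880/39 → turn -1·90°
n=1: pose=(5,3,N); sL=15, sR=6; mL=15, mR=-6; mL+mR=9 → advance +1; mR−mL=-21 → turn -1·90°
n=2: pose=(5,4,E); sL=24/5, sR=120/17; mL=24/5, mR=-120/17; mL+mR=-192/85 → advance -1; mR−mL=-1008/85 → turn -1·90°
n=3: pose=(4,4,S); sL=12, sR=60; mL=12, mR=-60; mL+mR=-48 → advance -1; mR−mL=-72 → turn -1·90°
n=4: pose=(4,5,W); sL=24, sR=120/17; mL=24, mR=-120/17; mL+mR=288/17 → advance +1; mR−mL=-528/17 → turn -1·90°

0 40/3 120/13 40/3 -120/13 6 3 W
1 15 6 15 -6 5 3 N
2 24/5 120/17 24/5 -120/17 5 4 E
3 12 60 12 -60 4 4 S
4 24 120/17 24 -120/17 4 5 W
final 3 5 N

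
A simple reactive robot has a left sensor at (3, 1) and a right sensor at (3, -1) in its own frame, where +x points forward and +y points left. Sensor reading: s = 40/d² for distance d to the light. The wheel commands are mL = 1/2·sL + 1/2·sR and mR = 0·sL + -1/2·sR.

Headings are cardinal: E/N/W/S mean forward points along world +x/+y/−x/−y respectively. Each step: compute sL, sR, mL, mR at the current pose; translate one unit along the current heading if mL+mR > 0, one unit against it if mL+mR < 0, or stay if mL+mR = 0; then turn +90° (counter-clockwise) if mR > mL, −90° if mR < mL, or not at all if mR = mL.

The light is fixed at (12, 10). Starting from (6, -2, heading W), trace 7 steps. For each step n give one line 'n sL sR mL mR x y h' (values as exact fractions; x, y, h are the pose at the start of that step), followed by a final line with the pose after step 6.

0 4/25 20/101 452/2525 -10/101 6 -2 W
1 8/29 40/117 1048/3393 -20/117 5 -2 N
2 10/29 1/4 69/232 -1/8 5 -1 E
3 40/221 8/49 1864/10829 -4/49 6 -1 S
4 4/25 20/101 452/2525 -10/101 6 -2 W
5 8/29 40/117 1048/3393 -20/117 5 -2 N
6 10/29 1/4 69/232 -1/8 5 -1 E
final 6 -1 S

n=0: pose=(6,-2,W); sL=4/25, sR=20/101; mL=452/2525, mR=-10/101; mL+mR=2/25 → advance +1; mR−mL=-702/2525 → turn -1·90°
n=1: pose=(5,-2,N); sL=8/29, sR=40/117; mL=1048/3393, mR=-20/117; mL+mR=4/29 → advance +1; mR−mL=-1628/3393 → turn -1·90°
n=2: pose=(5,-1,E); sL=10/29, sR=1/4; mL=69/232, mR=-1/8; mL+mR=5/29 → advance +1; mR−mL=-49/116 → turn -1·90°
n=3: pose=(6,-1,S); sL=40/221, sR=8/49; mL=1864/10829, mR=-4/49; mL+mR=20/221 → advance +1; mR−mL=-2748/10829 → turn -1·90°
n=4: pose=(6,-2,W); sL=4/25, sR=20/101; mL=452/2525, mR=-10/101; mL+mR=2/25 → advance +1; mR−mL=-702/2525 → turn -1·90°
n=5: pose=(5,-2,N); sL=8/29, sR=40/117; mL=1048/3393, mR=-20/117; mL+mR=4/29 → advance +1; mR−mL=-1628/3393 → turn -1·90°
n=6: pose=(5,-1,E); sL=10/29, sR=1/4; mL=69/232, mR=-1/8; mL+mR=5/29 → advance +1; mR−mL=-49/116 → turn -1·90°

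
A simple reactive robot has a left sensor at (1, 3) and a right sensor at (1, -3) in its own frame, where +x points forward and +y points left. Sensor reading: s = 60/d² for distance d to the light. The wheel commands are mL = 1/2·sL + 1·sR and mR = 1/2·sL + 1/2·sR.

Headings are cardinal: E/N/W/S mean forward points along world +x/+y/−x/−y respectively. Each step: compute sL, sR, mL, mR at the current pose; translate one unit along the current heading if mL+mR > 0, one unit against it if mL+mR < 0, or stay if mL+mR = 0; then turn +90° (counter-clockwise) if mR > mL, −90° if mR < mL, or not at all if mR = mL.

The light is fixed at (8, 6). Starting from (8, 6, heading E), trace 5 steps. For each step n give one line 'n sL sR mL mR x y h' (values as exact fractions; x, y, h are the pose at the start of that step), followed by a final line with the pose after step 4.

n=0: pose=(8,6,E); sL=6, sR=6; mL=9, mR=6; mL+mR=15 → advance +1; mR−mL=-3 → turn -1·90°
n=1: pose=(9,6,S); sL=60/17, sR=12; mL=234/17, mR=132/17; mL+mR=366/17 → advance +1; mR−mL=-6 → turn -1·90°
n=2: pose=(9,5,W); sL=15/4, sR=15; mL=135/8, mR=75/8; mL+mR=105/4 → advance +1; mR−mL=-15/2 → turn -1·90°
n=3: pose=(8,5,N); sL=20/3, sR=20/3; mL=10, mR=20/3; mL+mR=50/3 → advance +1; mR−mL=-10/3 → turn -1·90°
n=4: pose=(8,6,E); sL=6, sR=6; mL=9, mR=6; mL+mR=15 → advance +1; mR−mL=-3 → turn -1·90°

0 6 6 9 6 8 6 E
1 60/17 12 234/17 132/17 9 6 S
2 15/4 15 135/8 75/8 9 5 W
3 20/3 20/3 10 20/3 8 5 N
4 6 6 9 6 8 6 E
final 9 6 S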